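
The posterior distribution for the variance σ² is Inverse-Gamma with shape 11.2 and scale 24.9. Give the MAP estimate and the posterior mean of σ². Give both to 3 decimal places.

MAP estimate = 2.041, posterior mean = 2.441

Mode = β/(α+1) = 24.9/12.2 = 2.041.
Mean = β/(α−1) = 24.9/10.2 = 2.441.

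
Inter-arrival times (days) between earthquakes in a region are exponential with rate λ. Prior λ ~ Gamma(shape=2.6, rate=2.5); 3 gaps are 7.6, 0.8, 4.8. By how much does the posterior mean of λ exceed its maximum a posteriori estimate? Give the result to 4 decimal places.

0.0637

Σ times = 13.2. Posterior: Gamma(shape = 2.6+3 = 5.6, rate = 2.5+13.2 = 15.7).
Mode = (α−1)/β = 4.6/15.7 = 0.2930.
Mean = α/β = 5.6/15.7 = 0.3567.
Difference = 0.3567 − 0.2930 = 0.0637.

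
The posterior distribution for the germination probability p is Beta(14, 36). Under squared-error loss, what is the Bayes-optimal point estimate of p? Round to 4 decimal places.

Mode = (14−1)/(14+36−2) = 13/48 = 0.2708.
Mean = 14/(14+36) = 14/50 = 0.2800.
Squared-error loss ⇒ the optimal estimator is the posterior mean.

0.2800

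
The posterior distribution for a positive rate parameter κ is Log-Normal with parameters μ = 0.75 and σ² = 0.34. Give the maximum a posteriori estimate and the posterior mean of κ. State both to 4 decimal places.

Mode = exp(μ − σ²) = exp(0.41) = 1.5068.
Mean = exp(μ + σ²/2) = exp(0.920) = 2.5093.
Right-skewed posterior ⇒ mode < mean.

MAP: 1.5068. Posterior mean: 2.5093.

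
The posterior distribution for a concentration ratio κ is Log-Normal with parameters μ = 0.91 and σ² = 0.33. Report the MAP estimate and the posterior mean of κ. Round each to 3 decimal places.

Mode = exp(μ − σ²) = exp(0.58) = 1.786.
Mean = exp(μ + σ²/2) = exp(1.075) = 2.930.
The mean is pulled above the mode by the posterior's right skew.

MAP estimate = 1.786, posterior mean = 2.930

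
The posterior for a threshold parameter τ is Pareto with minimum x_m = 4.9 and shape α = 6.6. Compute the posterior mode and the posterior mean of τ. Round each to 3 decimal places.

τ_MAP = 4.900, E[τ|data] = 5.775

The Pareto density is strictly decreasing on [x_m, ∞), so the mode is x_m = 4.900.
Mean = α·x_m/(α−1) = 6.6·4.9/5.6 = 5.775.
The posterior is right-skewed, so the mean exceeds the mode.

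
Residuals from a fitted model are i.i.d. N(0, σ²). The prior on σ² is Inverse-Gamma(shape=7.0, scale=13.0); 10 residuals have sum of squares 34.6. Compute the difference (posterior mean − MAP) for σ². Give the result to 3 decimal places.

Posterior: Inverse-Gamma(shape = 7.0+10/2 = 12.0, scale = 13.0+34.6/2 = 30.3).
Mode = β/(α+1) = 30.3/13.0 = 2.331.
Mean = β/(α−1) = 30.3/11.0 = 2.755.
Difference = 2.755 − 2.331 = 0.424.
The posterior is right-skewed, so the mean exceeds the mode.

0.424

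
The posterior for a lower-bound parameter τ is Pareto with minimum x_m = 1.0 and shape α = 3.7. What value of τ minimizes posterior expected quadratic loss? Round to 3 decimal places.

The Pareto density is strictly decreasing on [x_m, ∞), so the mode is x_m = 1.000.
Mean = α·x_m/(α−1) = 3.7·1.0/2.7 = 1.370.
Quadratic loss ⇒ the optimal estimator is the posterior mean.

1.370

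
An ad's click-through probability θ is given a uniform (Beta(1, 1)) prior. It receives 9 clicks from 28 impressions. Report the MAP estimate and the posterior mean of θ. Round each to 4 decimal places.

Posterior: Beta(1+9, 1+19) = Beta(10, 20).
Mode = (10−1)/(10+20−2) = 9/28 = 0.3214.
With a flat prior the MAP equals the MLE, 9/28.
Mean = 10/(10+20) = 10/30 = 0.3333.

θ_MAP = 0.3214, E[θ|data] = 0.3333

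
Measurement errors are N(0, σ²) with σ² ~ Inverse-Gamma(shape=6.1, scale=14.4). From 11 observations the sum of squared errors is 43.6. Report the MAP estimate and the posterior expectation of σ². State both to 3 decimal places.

σ²_MAP = 2.873, E[σ²|data] = 3.415

Posterior: Inverse-Gamma(shape = 6.1+11/2 = 11.6, scale = 14.4+43.6/2 = 36.2).
Mode = β/(α+1) = 36.2/12.6 = 2.873.
Mean = β/(α−1) = 36.2/10.6 = 3.415.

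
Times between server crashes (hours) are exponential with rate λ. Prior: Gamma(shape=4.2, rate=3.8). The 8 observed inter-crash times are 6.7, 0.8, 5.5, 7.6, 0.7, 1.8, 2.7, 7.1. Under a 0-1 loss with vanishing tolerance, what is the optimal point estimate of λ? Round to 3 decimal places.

Σ times = 32.9. Posterior: Gamma(shape = 4.2+8 = 12.2, rate = 3.8+32.9 = 36.7).
Mode = (α−1)/β = 11.2/36.7 = 0.305.
Mean = α/β = 12.2/36.7 = 0.332.
This is the posterior mode — the MAP estimate.

0.305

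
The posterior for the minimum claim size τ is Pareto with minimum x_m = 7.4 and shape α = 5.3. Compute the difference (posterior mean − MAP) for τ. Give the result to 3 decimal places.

The Pareto density is strictly decreasing on [x_m, ∞), so the mode is x_m = 7.400.
Mean = α·x_m/(α−1) = 5.3·7.4/4.3 = 9.121.
Difference = 9.121 − 7.400 = 1.721.

1.721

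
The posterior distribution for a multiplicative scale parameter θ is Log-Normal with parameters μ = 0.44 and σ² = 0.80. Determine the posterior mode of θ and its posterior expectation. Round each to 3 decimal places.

MAP = 0.698; posterior mean = 2.316

Mode = exp(μ − σ²) = exp(-0.36) = 0.698.
Mean = exp(μ + σ²/2) = exp(0.840) = 2.316.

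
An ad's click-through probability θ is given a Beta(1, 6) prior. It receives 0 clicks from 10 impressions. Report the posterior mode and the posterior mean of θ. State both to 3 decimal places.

MAP = 0.000, posterior mean = 0.059

Posterior: Beta(1+0, 6+10) = Beta(1, 16).
Since α = 1 ≤ 1 and β > 1, the Beta density is monotone decreasing on [0,1]; the mode is at 0.
Mean = 1/(1+16) = 0.059.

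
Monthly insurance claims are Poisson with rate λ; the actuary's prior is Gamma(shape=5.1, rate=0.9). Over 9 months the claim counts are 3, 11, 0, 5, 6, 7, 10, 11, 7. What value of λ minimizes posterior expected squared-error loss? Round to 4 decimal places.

Σ counts = 60. Posterior: Gamma(shape = 5.1+60 = 65.1, rate = 0.9+9 = 9.9).
Mode = (α−1)/β = 64.1/9.9 = 6.4747.
Mean = α/β = 65.1/9.9 = 6.5758.
Squared-error loss ⇒ the optimal estimator is the posterior mean.

6.5758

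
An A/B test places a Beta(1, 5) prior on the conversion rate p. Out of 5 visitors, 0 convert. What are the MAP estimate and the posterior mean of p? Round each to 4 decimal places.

MAP = 0.0000, posterior mean = 0.0909

Posterior: Beta(1+0, 5+5) = Beta(1, 10).
Since α = 1 ≤ 1 and β > 1, the Beta density is monotone decreasing on [0,1]; the mode is at 0.
Mean = 1/(1+10) = 0.0909.
Mean > mode: the posterior has a right tail.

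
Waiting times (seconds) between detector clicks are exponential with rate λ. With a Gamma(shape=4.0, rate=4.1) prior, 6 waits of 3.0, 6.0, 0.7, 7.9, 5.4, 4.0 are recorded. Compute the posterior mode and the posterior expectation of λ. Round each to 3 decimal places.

MAP = 0.289; posterior mean = 0.322

Σ times = 27.0. Posterior: Gamma(shape = 4.0+6 = 10.0, rate = 4.1+27.0 = 31.1).
Mode = (α−1)/β = 9.0/31.1 = 0.289.
Mean = α/β = 10.0/31.1 = 0.322.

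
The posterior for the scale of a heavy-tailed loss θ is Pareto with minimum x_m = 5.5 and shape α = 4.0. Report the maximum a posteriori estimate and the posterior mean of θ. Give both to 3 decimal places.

MAP: 5.500. Posterior mean: 7.333.

The Pareto density is strictly decreasing on [x_m, ∞), so the mode is x_m = 5.500.
Mean = α·x_m/(α−1) = 4.0·5.5/3.0 = 7.333.
The posterior is right-skewed, so the mean exceeds the mode.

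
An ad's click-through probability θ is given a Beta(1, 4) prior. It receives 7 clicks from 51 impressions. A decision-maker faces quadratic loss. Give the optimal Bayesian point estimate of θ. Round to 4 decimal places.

0.1429

Posterior: Beta(1+7, 4+44) = Beta(8, 48).
Mode = (8−1)/(8+48−2) = 7/54 = 0.1296.
Mean = 8/(8+48) = 8/56 = 0.1429.
Quadratic loss ⇒ the optimal estimator is the posterior mean.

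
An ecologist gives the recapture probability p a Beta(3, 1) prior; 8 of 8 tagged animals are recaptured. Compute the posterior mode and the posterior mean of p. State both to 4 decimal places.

Posterior: Beta(3+8, 1+0) = Beta(11, 1).
Since β = 1 ≤ 1 and α > 1, the Beta density is monotone increasing on [0,1]; the mode is at 1.
Mean = 11/(11+1) = 0.9167.
Left-skewed posterior ⇒ mean < mode.

posterior mode = 1.0000, posterior mean = 0.9167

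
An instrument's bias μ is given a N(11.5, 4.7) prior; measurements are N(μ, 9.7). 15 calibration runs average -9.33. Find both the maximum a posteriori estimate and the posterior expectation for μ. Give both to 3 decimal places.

Posterior for μ is Normal. Precision-weighted mean: (1/4.7·11.5 + 15/9.7·-9.33) / (1/4.7 + 15/9.7) = -6.811.
A Normal posterior is symmetric, so mode = mean.

MAP = -6.811, posterior mean = -6.811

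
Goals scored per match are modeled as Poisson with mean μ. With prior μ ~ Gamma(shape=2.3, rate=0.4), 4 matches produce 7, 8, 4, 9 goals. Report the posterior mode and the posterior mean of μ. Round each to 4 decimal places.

Σ counts = 28. Posterior: Gamma(shape = 2.3+28 = 30.3, rate = 0.4+4 = 4.4).
Mode = (α−1)/β = 29.3/4.4 = 6.6591.
Mean = α/β = 30.3/4.4 = 6.8864.
The mean is pulled above the mode by the posterior's right skew.

posterior mode = 6.6591, posterior mean = 6.8864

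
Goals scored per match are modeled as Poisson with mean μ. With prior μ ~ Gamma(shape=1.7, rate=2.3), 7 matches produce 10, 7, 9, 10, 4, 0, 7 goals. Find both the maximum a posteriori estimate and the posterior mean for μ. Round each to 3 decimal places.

μ_MAP = 5.129, E[μ|data] = 5.237

Σ counts = 47. Posterior: Gamma(shape = 1.7+47 = 48.7, rate = 2.3+7 = 9.3).
Mode = (α−1)/β = 47.7/9.3 = 5.129.
Mean = α/β = 48.7/9.3 = 5.237.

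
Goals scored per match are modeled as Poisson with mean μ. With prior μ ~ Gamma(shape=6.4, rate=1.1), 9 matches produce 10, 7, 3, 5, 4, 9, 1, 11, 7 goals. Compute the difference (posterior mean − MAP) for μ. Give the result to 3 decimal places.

0.099

Σ counts = 57. Posterior: Gamma(shape = 6.4+57 = 63.4, rate = 1.1+9 = 10.1).
Mode = (α−1)/β = 62.4/10.1 = 6.178.
Mean = α/β = 63.4/10.1 = 6.277.
Difference = 6.277 − 6.178 = 0.099.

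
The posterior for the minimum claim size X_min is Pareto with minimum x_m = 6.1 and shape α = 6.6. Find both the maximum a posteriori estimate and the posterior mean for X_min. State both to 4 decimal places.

MAP = 6.1000, posterior mean = 7.1893

The Pareto density is strictly decreasing on [x_m, ∞), so the mode is x_m = 6.1000.
Mean = α·x_m/(α−1) = 6.6·6.1/5.6 = 7.1893.
The mean is pulled above the mode by the posterior's right skew.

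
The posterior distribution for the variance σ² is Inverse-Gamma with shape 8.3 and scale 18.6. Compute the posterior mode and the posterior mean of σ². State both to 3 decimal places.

posterior mode = 2.000, posterior mean = 2.548

Mode = β/(α+1) = 18.6/9.3 = 2.000.
Mean = β/(α−1) = 18.6/7.3 = 2.548.
The posterior is right-skewed, so the mean exceeds the mode.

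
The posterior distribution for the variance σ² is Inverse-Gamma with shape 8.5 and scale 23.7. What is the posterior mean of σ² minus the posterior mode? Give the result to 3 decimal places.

0.665

Mode = β/(α+1) = 23.7/9.5 = 2.495.
Mean = β/(α−1) = 23.7/7.5 = 3.160.
Difference = 3.160 − 2.495 = 0.665.
The mean is pulled above the mode by the posterior's right skew.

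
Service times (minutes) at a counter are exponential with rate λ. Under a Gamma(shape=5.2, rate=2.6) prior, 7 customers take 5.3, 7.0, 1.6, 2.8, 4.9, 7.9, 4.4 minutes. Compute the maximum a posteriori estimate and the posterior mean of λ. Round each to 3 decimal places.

maximum a posteriori estimate = 0.307, posterior mean = 0.334

Σ times = 33.9. Posterior: Gamma(shape = 5.2+7 = 12.2, rate = 2.6+33.9 = 36.5).
Mode = (α−1)/β = 11.2/36.5 = 0.307.
Mean = α/β = 12.2/36.5 = 0.334.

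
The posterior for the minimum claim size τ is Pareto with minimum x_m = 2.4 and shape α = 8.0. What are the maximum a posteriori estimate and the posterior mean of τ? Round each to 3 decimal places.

The Pareto density is strictly decreasing on [x_m, ∞), so the mode is x_m = 2.400.
Mean = α·x_m/(α−1) = 8.0·2.4/7.0 = 2.743.
Right-skewed posterior ⇒ mode < mean.

τ_MAP = 2.400, E[τ|data] = 2.743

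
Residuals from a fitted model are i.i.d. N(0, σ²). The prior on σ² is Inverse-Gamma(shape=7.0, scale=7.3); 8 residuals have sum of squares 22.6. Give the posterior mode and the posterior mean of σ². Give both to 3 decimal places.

Posterior: Inverse-Gamma(shape = 7.0+8/2 = 11.0, scale = 7.3+22.6/2 = 18.6).
Mode = β/(α+1) = 18.6/12.0 = 1.550.
Mean = β/(α−1) = 18.6/10.0 = 1.860.

σ²_MAP = 1.550, E[σ²|data] = 1.860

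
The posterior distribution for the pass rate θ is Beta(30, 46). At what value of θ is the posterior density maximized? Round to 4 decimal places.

0.3919

Mode = (30−1)/(30+46−2) = 29/74 = 0.3919.
Mean = 30/(30+46) = 30/76 = 0.3947.
This is the posterior mode — the MAP estimate.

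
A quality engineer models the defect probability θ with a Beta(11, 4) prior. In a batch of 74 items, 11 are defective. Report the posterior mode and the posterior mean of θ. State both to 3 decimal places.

Posterior: Beta(11+11, 4+63) = Beta(22, 67).
Mode = (22−1)/(22+67−2) = 21/87 = 0.241.
Mean = 22/(22+67) = 22/89 = 0.247.
Right-skewed posterior ⇒ mode < mean.

MAP = 0.241, posterior mean = 0.247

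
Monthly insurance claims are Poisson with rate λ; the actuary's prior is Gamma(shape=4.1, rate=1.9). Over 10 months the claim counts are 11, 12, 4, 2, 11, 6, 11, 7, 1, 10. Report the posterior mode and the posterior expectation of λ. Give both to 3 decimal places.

Σ counts = 75. Posterior: Gamma(shape = 4.1+75 = 79.1, rate = 1.9+10 = 11.9).
Mode = (α−1)/β = 78.1/11.9 = 6.563.
Mean = α/β = 79.1/11.9 = 6.647.

λ_MAP = 6.563, E[λ|data] = 6.647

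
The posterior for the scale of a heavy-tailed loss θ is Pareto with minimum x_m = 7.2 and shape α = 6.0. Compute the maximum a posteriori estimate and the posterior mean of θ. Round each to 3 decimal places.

θ_MAP = 7.200, E[θ|data] = 8.640

The Pareto density is strictly decreasing on [x_m, ∞), so the mode is x_m = 7.200.
Mean = α·x_m/(α−1) = 6.0·7.2/5.0 = 8.640.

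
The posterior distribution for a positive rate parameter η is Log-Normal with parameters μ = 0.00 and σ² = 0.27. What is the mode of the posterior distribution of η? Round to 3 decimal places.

0.763

Mode = exp(μ − σ²) = exp(-0.27) = 0.763.
Mean = exp(μ + σ²/2) = exp(0.135) = 1.145.
This is the posterior mode — the MAP estimate.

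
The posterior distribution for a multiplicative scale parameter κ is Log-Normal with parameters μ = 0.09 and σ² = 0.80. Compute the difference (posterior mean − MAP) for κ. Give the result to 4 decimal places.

1.1407

Mode = exp(μ − σ²) = exp(-0.71) = 0.4916.
Mean = exp(μ + σ²/2) = exp(0.490) = 1.6323.
Difference = 1.6323 − 0.4916 = 1.1407.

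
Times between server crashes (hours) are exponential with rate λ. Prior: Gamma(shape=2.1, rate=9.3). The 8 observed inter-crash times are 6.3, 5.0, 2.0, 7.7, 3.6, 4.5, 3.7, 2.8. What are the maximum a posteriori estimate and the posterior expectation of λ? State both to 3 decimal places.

MAP = 0.203, posterior mean = 0.225

Σ times = 35.6. Posterior: Gamma(shape = 2.1+8 = 10.1, rate = 9.3+35.6 = 44.9).
Mode = (α−1)/β = 9.1/44.9 = 0.203.
Mean = α/β = 10.1/44.9 = 0.225.
Right-skewed posterior ⇒ mode < mean.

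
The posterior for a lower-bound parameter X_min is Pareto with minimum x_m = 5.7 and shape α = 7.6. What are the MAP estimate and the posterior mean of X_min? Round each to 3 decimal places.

MAP: 5.700. Posterior mean: 6.564.

The Pareto density is strictly decreasing on [x_m, ∞), so the mode is x_m = 5.700.
Mean = α·x_m/(α−1) = 7.6·5.7/6.6 = 6.564.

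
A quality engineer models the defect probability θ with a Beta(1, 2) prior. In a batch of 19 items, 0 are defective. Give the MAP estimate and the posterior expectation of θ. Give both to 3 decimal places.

Posterior: Beta(1+0, 2+19) = Beta(1, 21).
Since α = 1 ≤ 1 and β > 1, the Beta density is monotone decreasing on [0,1]; the mode is at 0.
Mean = 1/(1+21) = 0.045.

θ_MAP = 0.000, E[θ|data] = 0.045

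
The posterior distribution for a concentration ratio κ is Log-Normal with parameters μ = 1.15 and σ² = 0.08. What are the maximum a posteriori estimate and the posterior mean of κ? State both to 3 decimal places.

Mode = exp(μ − σ²) = exp(1.07) = 2.915.
Mean = exp(μ + σ²/2) = exp(1.190) = 3.287.
The posterior is right-skewed, so the mean exceeds the mode.

MAP: 2.915. Posterior mean: 3.287.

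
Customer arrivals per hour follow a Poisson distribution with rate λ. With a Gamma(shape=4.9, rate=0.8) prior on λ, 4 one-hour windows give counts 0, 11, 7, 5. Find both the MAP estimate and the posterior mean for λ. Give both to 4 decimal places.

λ_MAP = 5.6042, E[λ|data] = 5.8125

Σ counts = 23. Posterior: Gamma(shape = 4.9+23 = 27.9, rate = 0.8+4 = 4.8).
Mode = (α−1)/β = 26.9/4.8 = 5.6042.
Mean = α/β = 27.9/4.8 = 5.8125.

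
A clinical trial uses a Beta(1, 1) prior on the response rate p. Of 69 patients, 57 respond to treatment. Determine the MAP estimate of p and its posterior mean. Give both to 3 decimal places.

p_MAP = 0.826, E[p|data] = 0.817

Posterior: Beta(1+57, 1+12) = Beta(58, 13).
Mode = (58−1)/(58+13−2) = 57/69 = 0.826.
Mean = 58/(58+13) = 58/71 = 0.817.
Left-skewed posterior ⇒ mean < mode.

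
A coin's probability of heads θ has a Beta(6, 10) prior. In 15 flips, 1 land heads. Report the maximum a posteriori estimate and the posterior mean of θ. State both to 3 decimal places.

MAP = 0.207; posterior mean = 0.226

Posterior: Beta(6+1, 10+14) = Beta(7, 24).
Mode = (7−1)/(7+24−2) = 6/29 = 0.207.
Mean = 7/(7+24) = 7/31 = 0.226.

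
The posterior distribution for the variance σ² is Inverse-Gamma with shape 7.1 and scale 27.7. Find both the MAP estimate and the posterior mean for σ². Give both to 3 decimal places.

MAP = 3.420; posterior mean = 4.541

Mode = β/(α+1) = 27.7/8.1 = 3.420.
Mean = β/(α−1) = 27.7/6.1 = 4.541.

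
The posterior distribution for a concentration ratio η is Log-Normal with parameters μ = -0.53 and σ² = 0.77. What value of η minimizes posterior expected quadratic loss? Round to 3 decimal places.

Mode = exp(μ − σ²) = exp(-1.30) = 0.273.
Mean = exp(μ + σ²/2) = exp(-0.145) = 0.865.
Quadratic loss ⇒ the optimal estimator is the posterior mean.

0.865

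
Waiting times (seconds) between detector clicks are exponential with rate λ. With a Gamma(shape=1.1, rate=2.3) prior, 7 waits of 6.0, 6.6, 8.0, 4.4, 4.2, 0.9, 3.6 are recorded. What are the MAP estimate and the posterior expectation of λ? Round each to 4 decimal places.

λ_MAP = 0.1972, E[λ|data] = 0.2250

Σ times = 33.7. Posterior: Gamma(shape = 1.1+7 = 8.1, rate = 2.3+33.7 = 36.0).
Mode = (α−1)/β = 7.1/36.0 = 0.1972.
Mean = α/β = 8.1/36.0 = 0.2250.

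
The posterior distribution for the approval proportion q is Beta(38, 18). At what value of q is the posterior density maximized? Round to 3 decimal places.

Mode = (38−1)/(38+18−2) = 37/54 = 0.685.
Mean = 38/(38+18) = 38/56 = 0.679.
This is the posterior mode — the MAP estimate.

0.685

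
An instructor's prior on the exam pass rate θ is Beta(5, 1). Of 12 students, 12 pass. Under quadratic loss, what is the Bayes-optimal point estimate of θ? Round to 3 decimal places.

Posterior: Beta(5+12, 1+0) = Beta(17, 1).
Since β = 1 ≤ 1 and α > 1, the Beta density is monotone increasing on [0,1]; the mode is at 1.
Mean = 17/(17+1) = 0.944.
Quadratic loss ⇒ the optimal estimator is the posterior mean.

0.944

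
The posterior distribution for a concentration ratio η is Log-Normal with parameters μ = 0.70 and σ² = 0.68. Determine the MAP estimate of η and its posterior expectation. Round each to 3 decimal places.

Mode = exp(μ − σ²) = exp(0.02) = 1.020.
Mean = exp(μ + σ²/2) = exp(1.040) = 2.829.

η_MAP = 1.020, E[η|data] = 2.829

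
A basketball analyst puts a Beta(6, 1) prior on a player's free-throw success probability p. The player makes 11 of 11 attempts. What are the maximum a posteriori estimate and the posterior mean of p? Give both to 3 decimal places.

maximum a posteriori estimate = 1.000, posterior mean = 0.944

Posterior: Beta(6+11, 1+0) = Beta(17, 1).
Since β = 1 ≤ 1 and α > 1, the Beta density is monotone increasing on [0,1]; the mode is at 1.
Mean = 17/(17+1) = 0.944.
The mean is pulled below the mode by the posterior's left skew.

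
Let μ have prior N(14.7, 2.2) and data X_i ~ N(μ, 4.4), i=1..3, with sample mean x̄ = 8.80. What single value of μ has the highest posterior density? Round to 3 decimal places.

Posterior for μ is Normal. Precision-weighted mean: (1/2.2·14.7 + 3/4.4·8.80) / (1/2.2 + 3/4.4) = 11.160.
A Normal posterior is symmetric, so mode = mean.
This is the posterior mode — the MAP estimate.

11.160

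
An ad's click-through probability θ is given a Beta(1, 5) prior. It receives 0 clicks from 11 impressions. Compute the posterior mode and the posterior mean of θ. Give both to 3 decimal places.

MAP = 0.000; posterior mean = 0.059

Posterior: Beta(1+0, 5+11) = Beta(1, 16).
Since α = 1 ≤ 1 and β > 1, the Beta density is monotone decreasing on [0,1]; the mode is at 0.
Mean = 1/(1+16) = 0.059.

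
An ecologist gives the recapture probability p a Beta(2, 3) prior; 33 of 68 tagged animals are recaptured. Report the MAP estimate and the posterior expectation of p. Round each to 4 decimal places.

MAP = 0.4789, posterior mean = 0.4795

Posterior: Beta(2+33, 3+35) = Beta(35, 38).
Mode = (35−1)/(35+38−2) = 34/71 = 0.4789.
Mean = 35/(35+38) = 35/73 = 0.4795.
The posterior is right-skewed, so the mean exceeds the mode.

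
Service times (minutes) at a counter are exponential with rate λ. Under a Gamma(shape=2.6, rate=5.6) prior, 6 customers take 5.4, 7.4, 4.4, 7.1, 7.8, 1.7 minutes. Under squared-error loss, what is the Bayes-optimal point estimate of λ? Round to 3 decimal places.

0.218

Σ times = 33.8. Posterior: Gamma(shape = 2.6+6 = 8.6, rate = 5.6+33.8 = 39.4).
Mode = (α−1)/β = 7.6/39.4 = 0.193.
Mean = α/β = 8.6/39.4 = 0.218.
Squared-error loss ⇒ the optimal estimator is the posterior mean.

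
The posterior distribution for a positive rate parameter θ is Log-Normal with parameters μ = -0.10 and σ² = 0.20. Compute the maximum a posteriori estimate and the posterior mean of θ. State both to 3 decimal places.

MAP = 0.741; posterior mean = 1.000

Mode = exp(μ − σ²) = exp(-0.30) = 0.741.
Mean = exp(μ + σ²/2) = exp(0.000) = 1.000.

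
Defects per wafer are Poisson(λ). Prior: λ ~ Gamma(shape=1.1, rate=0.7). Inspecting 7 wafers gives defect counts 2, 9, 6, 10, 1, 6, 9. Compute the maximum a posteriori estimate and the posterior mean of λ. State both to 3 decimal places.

Σ counts = 43. Posterior: Gamma(shape = 1.1+43 = 44.1, rate = 0.7+7 = 7.7).
Mode = (α−1)/β = 43.1/7.7 = 5.597.
Mean = α/β = 44.1/7.7 = 5.727.

λ_MAP = 5.597, E[λ|data] = 5.727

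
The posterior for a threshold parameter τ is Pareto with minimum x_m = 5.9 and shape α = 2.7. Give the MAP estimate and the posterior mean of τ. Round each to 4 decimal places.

The Pareto density is strictly decreasing on [x_m, ∞), so the mode is x_m = 5.9000.
Mean = α·x_m/(α−1) = 2.7·5.9/1.7 = 9.3706.
Mean > mode: the posterior has a right tail.

MAP: 5.9000. Posterior mean: 9.3706.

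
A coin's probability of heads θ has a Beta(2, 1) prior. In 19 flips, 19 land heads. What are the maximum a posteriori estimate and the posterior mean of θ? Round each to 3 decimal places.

θ_MAP = 1.000, E[θ|data] = 0.955

Posterior: Beta(2+19, 1+0) = Beta(21, 1).
Since β = 1 ≤ 1 and α > 1, the Beta density is monotone increasing on [0,1]; the mode is at 1.
Mean = 21/(21+1) = 0.955.
Mode > mean: the posterior has a left tail.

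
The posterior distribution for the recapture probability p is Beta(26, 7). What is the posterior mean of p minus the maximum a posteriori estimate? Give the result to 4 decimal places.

Mode = (26−1)/(26+7−2) = 25/31 = 0.8065.
Mean = 26/(26+7) = 26/33 = 0.7879.
Difference = 0.7879 − 0.8065 = -0.0186.
Left-skewed posterior ⇒ mean < mode.

-0.0186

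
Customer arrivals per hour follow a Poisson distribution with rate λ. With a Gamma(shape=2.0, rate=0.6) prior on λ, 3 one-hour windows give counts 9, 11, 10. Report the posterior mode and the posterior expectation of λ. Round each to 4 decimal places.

Σ counts = 30. Posterior: Gamma(shape = 2.0+30 = 32.0, rate = 0.6+3 = 3.6).
Mode = (α−1)/β = 31.0/3.6 = 8.6111.
Mean = α/β = 32.0/3.6 = 8.8889.

λ_MAP = 8.6111, E[λ|data] = 8.8889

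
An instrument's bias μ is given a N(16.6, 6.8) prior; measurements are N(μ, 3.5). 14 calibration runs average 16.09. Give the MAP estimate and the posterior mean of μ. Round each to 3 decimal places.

MAP estimate = 16.108, posterior mean = 16.108

Posterior for μ is Normal. Precision-weighted mean: (1/6.8·16.6 + 14/3.5·16.09) / (1/6.8 + 14/3.5) = 16.108.
A Normal posterior is symmetric, so mode = mean.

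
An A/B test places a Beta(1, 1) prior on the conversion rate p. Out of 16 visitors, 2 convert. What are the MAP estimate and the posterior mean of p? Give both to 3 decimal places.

Posterior: Beta(1+2, 1+14) = Beta(3, 15).
Mode = (3−1)/(3+15−2) = 2/16 = 0.125.
With a flat prior the MAP equals the MLE, 2/16.
Mean = 3/(3+15) = 3/18 = 0.167.

p_MAP = 0.125, E[p|data] = 0.167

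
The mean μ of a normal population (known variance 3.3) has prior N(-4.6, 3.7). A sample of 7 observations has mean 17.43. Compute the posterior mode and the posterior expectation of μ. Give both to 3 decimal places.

posterior mode = 14.940, posterior expectation = 14.940

Posterior for μ is Normal. Precision-weighted mean: (1/3.7·-4.6 + 7/3.3·17.43) / (1/3.7 + 7/3.3) = 14.940.
A Normal posterior is symmetric, so mode = mean.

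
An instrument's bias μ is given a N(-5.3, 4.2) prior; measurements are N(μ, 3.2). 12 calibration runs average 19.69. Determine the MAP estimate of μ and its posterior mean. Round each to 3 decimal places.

Posterior for μ is Normal. Precision-weighted mean: (1/4.2·-5.3 + 12/3.2·19.69) / (1/4.2 + 12/3.2) = 18.198.
A Normal posterior is symmetric, so mode = mean.

MAP = 18.198, posterior mean = 18.198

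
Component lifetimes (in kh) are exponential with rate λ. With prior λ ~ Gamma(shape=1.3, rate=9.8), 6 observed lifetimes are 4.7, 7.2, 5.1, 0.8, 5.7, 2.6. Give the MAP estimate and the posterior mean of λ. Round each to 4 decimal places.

Σ times = 26.1. Posterior: Gamma(shape = 1.3+6 = 7.3, rate = 9.8+26.1 = 35.9).
Mode = (α−1)/β = 6.3/35.9 = 0.1755.
Mean = α/β = 7.3/35.9 = 0.2033.
The mean is pulled above the mode by the posterior's right skew.

MAP estimate = 0.1755, posterior mean = 0.2033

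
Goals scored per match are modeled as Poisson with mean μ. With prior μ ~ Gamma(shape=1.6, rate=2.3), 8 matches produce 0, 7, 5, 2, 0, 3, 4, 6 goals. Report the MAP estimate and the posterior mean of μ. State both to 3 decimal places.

Σ counts = 27. Posterior: Gamma(shape = 1.6+27 = 28.6, rate = 2.3+8 = 10.3).
Mode = (α−1)/β = 27.6/10.3 = 2.680.
Mean = α/β = 28.6/10.3 = 2.777.

MAP = 2.680, posterior mean = 2.777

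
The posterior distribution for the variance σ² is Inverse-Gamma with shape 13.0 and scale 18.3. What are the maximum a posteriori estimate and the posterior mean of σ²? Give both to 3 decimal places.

maximum a posteriori estimate = 1.307, posterior mean = 1.525

Mode = β/(α+1) = 18.3/14.0 = 1.307.
Mean = β/(α−1) = 18.3/12.0 = 1.525.
Right-skewed posterior ⇒ mode < mean.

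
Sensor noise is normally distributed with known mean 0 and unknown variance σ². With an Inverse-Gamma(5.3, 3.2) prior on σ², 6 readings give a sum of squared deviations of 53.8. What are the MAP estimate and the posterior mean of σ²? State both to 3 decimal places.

Posterior: Inverse-Gamma(shape = 5.3+6/2 = 8.3, scale = 3.2+53.8/2 = 30.1).
Mode = β/(α+1) = 30.1/9.3 = 3.237.
Mean = β/(α−1) = 30.1/7.3 = 4.123.

MAP: 3.237. Posterior mean: 4.123.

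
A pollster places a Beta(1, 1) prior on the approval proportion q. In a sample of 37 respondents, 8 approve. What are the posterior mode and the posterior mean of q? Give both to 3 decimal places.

Posterior: Beta(1+8, 1+29) = Beta(9, 30).
Mode = (9−1)/(9+30−2) = 8/37 = 0.216.
With a flat prior the MAP equals the MLE, 8/37.
Mean = 9/(9+30) = 9/39 = 0.231.

q_MAP = 0.216, E[q|data] = 0.231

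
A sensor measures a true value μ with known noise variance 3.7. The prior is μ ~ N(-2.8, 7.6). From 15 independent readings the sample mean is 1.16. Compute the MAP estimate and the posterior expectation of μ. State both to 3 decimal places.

MAP = 1.036; posterior mean = 1.036

Posterior for μ is Normal. Precision-weighted mean: (1/7.6·-2.8 + 15/3.7·1.16) / (1/7.6 + 15/3.7) = 1.036.
A Normal posterior is symmetric, so mode = mean.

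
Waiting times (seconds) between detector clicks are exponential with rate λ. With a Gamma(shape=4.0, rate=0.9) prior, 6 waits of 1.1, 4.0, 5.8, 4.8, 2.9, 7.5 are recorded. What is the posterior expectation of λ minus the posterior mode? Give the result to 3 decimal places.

0.037

Σ times = 26.1. Posterior: Gamma(shape = 4.0+6 = 10.0, rate = 0.9+26.1 = 27.0).
Mode = (α−1)/β = 9.0/27.0 = 0.333.
Mean = α/β = 10.0/27.0 = 0.370.
Difference = 0.370 − 0.333 = 0.037.
The posterior is right-skewed, so the mean exceeds the mode.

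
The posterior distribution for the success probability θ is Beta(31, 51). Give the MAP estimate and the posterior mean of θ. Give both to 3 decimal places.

MAP: 0.375. Posterior mean: 0.378.

Mode = (31−1)/(31+51−2) = 30/80 = 0.375.
Mean = 31/(31+51) = 31/82 = 0.378.
Mean > mode: the posterior has a right tail.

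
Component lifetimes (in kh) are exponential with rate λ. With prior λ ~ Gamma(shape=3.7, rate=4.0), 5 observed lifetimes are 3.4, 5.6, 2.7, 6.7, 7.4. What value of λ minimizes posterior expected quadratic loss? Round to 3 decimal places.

Σ times = 25.8. Posterior: Gamma(shape = 3.7+5 = 8.7, rate = 4.0+25.8 = 29.8).
Mode = (α−1)/β = 7.7/29.8 = 0.258.
Mean = α/β = 8.7/29.8 = 0.292.
Quadratic loss ⇒ the optimal estimator is the posterior mean.

0.292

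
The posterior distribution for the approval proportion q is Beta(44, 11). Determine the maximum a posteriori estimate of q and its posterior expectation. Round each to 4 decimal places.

MAP = 0.8113, posterior mean = 0.8000

Mode = (44−1)/(44+11−2) = 43/53 = 0.8113.
Mean = 44/(44+11) = 44/55 = 0.8000.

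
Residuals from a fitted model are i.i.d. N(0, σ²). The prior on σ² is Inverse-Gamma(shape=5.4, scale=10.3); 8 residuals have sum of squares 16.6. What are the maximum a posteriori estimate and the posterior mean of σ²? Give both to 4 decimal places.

MAP = 1.7885, posterior mean = 2.2143

Posterior: Inverse-Gamma(shape = 5.4+8/2 = 9.4, scale = 10.3+16.6/2 = 18.6).
Mode = β/(α+1) = 18.6/10.4 = 1.7885.
Mean = β/(α−1) = 18.6/8.4 = 2.2143.
Right-skewed posterior ⇒ mode < mean.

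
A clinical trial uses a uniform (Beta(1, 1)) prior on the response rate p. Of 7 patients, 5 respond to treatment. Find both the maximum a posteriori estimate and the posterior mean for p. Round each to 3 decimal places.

Posterior: Beta(1+5, 1+2) = Beta(6, 3).
Mode = (6−1)/(6+3−2) = 5/7 = 0.714.
With a flat prior the MAP equals the MLE, 5/7.
Mean = 6/(6+3) = 6/9 = 0.667.

MAP = 0.714; posterior mean = 0.667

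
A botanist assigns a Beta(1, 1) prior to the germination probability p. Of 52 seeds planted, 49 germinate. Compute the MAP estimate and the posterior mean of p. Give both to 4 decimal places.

MAP: 0.9423. Posterior mean: 0.9259.

Posterior: Beta(1+49, 1+3) = Beta(50, 4).
Mode = (50−1)/(50+4−2) = 49/52 = 0.9423.
With a flat prior the MAP equals the MLE, 49/52.
Mean = 50/(50+4) = 50/54 = 0.9259.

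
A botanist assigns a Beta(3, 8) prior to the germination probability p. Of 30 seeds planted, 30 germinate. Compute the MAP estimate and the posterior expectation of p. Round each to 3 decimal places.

Posterior: Beta(3+30, 8+0) = Beta(33, 8).
Mode = (33−1)/(33+8−2) = 32/39 = 0.821.
Mean = 33/(33+8) = 33/41 = 0.805.
Mode > mean: the posterior has a left tail.

MAP: 0.821. Posterior mean: 0.805.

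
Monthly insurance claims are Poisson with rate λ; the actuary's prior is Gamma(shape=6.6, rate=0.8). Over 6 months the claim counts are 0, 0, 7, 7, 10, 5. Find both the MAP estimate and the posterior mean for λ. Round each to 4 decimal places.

Σ counts = 29. Posterior: Gamma(shape = 6.6+29 = 35.6, rate = 0.8+6 = 6.8).
Mode = (α−1)/β = 34.6/6.8 = 5.0882.
Mean = α/β = 35.6/6.8 = 5.2353.

MAP: 5.0882. Posterior mean: 5.2353.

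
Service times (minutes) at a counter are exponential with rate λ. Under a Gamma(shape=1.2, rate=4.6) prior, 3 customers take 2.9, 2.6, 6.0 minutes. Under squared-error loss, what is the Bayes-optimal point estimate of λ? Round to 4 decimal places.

Σ times = 11.5. Posterior: Gamma(shape = 1.2+3 = 4.2, rate = 4.6+11.5 = 16.1).
Mode = (α−1)/β = 3.2/16.1 = 0.1988.
Mean = α/β = 4.2/16.1 = 0.2609.
Squared-error loss ⇒ the optimal estimator is the posterior mean.

0.2609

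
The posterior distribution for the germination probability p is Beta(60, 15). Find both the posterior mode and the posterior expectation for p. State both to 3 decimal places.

Mode = (60−1)/(60+15−2) = 59/73 = 0.808.
Mean = 60/(60+15) = 60/75 = 0.800.
Mode > mean: the posterior has a left tail.

p_MAP = 0.808, E[p|data] = 0.800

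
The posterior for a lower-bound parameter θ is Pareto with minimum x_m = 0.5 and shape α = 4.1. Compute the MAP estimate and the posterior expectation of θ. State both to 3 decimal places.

The Pareto density is strictly decreasing on [x_m, ∞), so the mode is x_m = 0.500.
Mean = α·x_m/(α−1) = 4.1·0.5/3.1 = 0.661.
The mean is pulled above the mode by the posterior's right skew.

θ_MAP = 0.500, E[θ|data] = 0.661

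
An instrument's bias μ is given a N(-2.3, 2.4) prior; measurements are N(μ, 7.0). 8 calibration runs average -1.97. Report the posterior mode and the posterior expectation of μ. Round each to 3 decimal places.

MAP: -2.058. Posterior mean: -2.058.

Posterior for μ is Normal. Precision-weighted mean: (1/2.4·-2.3 + 8/7.0·-1.97) / (1/2.4 + 8/7.0) = -2.058.
A Normal posterior is symmetric, so mode = mean.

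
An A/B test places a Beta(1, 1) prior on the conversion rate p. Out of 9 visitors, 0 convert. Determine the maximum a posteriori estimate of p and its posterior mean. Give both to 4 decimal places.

Posterior: Beta(1+0, 1+9) = Beta(1, 10).
Since α = 1 ≤ 1 and β > 1, the Beta density is monotone decreasing on [0,1]; the mode is at 0.
Mean = 1/(1+10) = 0.0909.

MAP: 0.0000. Posterior mean: 0.0909.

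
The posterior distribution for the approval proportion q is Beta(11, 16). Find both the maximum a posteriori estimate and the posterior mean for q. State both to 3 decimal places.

MAP: 0.400. Posterior mean: 0.407.

Mode = (11−1)/(11+16−2) = 10/25 = 0.400.
Mean = 11/(11+16) = 11/27 = 0.407.
The mean is pulled above the mode by the posterior's right skew.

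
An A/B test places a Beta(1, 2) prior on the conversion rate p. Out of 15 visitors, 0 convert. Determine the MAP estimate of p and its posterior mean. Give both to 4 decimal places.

Posterior: Beta(1+0, 2+15) = Beta(1, 17).
Since α = 1 ≤ 1 and β > 1, the Beta density is monotone decreasing on [0,1]; the mode is at 0.
Mean = 1/(1+17) = 0.0556.
Right-skewed posterior ⇒ mode < mean.

MAP = 0.0000, posterior mean = 0.0556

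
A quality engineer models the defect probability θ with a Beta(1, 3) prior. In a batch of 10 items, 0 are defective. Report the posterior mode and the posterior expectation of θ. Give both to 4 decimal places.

MAP: 0.0000. Posterior mean: 0.0714.

Posterior: Beta(1+0, 3+10) = Beta(1, 13).
Since α = 1 ≤ 1 and β > 1, the Beta density is monotone decreasing on [0,1]; the mode is at 0.
Mean = 1/(1+13) = 0.0714.
Right-skewed posterior ⇒ mode < mean.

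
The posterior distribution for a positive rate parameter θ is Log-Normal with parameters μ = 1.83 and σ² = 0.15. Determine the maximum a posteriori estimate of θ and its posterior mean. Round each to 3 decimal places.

maximum a posteriori estimate = 5.366, posterior mean = 6.719

Mode = exp(μ − σ²) = exp(1.68) = 5.366.
Mean = exp(μ + σ²/2) = exp(1.905) = 6.719.
The mean is pulled above the mode by the posterior's right skew.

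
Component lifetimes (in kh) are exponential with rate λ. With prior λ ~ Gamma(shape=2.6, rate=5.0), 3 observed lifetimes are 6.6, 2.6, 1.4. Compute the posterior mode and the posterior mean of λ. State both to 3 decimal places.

MAP = 0.295, posterior mean = 0.359

Σ times = 10.6. Posterior: Gamma(shape = 2.6+3 = 5.6, rate = 5.0+10.6 = 15.6).
Mode = (α−1)/β = 4.6/15.6 = 0.295.
Mean = α/β = 5.6/15.6 = 0.359.
Mean > mode: the posterior has a right tail.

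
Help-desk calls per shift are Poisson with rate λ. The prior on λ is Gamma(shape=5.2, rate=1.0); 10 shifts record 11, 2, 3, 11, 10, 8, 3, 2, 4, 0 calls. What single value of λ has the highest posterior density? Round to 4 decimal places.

Σ counts = 54. Posterior: Gamma(shape = 5.2+54 = 59.2, rate = 1.0+10 = 11.0).
Mode = (α−1)/β = 58.2/11.0 = 5.2909.
Mean = α/β = 59.2/11.0 = 5.3818.
This is the posterior mode — the MAP estimate.

5.2909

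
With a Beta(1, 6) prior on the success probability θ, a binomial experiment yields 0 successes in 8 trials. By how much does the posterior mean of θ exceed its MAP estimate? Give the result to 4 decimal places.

0.0667

Posterior: Beta(1+0, 6+8) = Beta(1, 14).
Since α = 1 ≤ 1 and β > 1, the Beta density is monotone decreasing on [0,1]; the mode is at 0.
Mean = 1/(1+14) = 0.0667.
Difference = 0.0667 − 0.0000 = 0.0667.
The mean is pulled above the mode by the posterior's right skew.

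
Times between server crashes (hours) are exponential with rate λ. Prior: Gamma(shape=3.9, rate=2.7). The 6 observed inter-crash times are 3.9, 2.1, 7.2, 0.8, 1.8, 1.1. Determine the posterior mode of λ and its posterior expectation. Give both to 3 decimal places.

λ_MAP = 0.454, E[λ|data] = 0.505

Σ times = 16.9. Posterior: Gamma(shape = 3.9+6 = 9.9, rate = 2.7+16.9 = 19.6).
Mode = (α−1)/β = 8.9/19.6 = 0.454.
Mean = α/β = 9.9/19.6 = 0.505.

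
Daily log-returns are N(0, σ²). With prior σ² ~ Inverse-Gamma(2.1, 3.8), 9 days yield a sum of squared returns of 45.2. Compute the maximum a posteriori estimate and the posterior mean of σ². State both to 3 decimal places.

maximum a posteriori estimate = 3.474, posterior mean = 4.714

Posterior: Inverse-Gamma(shape = 2.1+9/2 = 6.6, scale = 3.8+45.2/2 = 26.4).
Mode = β/(α+1) = 26.4/7.6 = 3.474.
Mean = β/(α−1) = 26.4/5.6 = 4.714.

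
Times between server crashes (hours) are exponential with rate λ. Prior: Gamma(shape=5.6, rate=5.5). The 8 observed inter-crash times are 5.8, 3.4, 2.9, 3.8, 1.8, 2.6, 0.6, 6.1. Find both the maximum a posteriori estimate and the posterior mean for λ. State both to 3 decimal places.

Σ times = 27.0. Posterior: Gamma(shape = 5.6+8 = 13.6, rate = 5.5+27.0 = 32.5).
Mode = (α−1)/β = 12.6/32.5 = 0.388.
Mean = α/β = 13.6/32.5 = 0.418.

λ_MAP = 0.388, E[λ|data] = 0.418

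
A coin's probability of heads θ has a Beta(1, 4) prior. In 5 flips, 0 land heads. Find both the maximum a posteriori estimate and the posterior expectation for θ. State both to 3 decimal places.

Posterior: Beta(1+0, 4+5) = Beta(1, 9).
Since α = 1 ≤ 1 and β > 1, the Beta density is monotone decreasing on [0,1]; the mode is at 0.
Mean = 1/(1+9) = 0.100.

maximum a posteriori estimate = 0.000, posterior expectation = 0.100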